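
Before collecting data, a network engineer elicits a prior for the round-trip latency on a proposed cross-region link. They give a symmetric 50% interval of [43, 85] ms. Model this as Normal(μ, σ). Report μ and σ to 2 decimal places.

A symmetric 50% interval runs μ ± z·σ with z = 0.6745.
Half-width = 21, so σ = 21/0.6745 = 31.13.
μ is the interval midpoint, 64.00.

μ = 64.00, σ = 31.13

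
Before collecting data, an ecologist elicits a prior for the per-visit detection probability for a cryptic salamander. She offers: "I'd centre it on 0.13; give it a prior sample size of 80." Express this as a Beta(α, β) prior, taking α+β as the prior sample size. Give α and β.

α = 10.4, β = 69.6

Under the effective-sample-size interpretation, Beta(α, β) has prior mean α/(α+β) and prior sample size α+β.
So α+β = 80 and α/(α+β) = 0.13, giving α = 0.13·80 = 10.4 and β = 80 − 10.4 = 69.6.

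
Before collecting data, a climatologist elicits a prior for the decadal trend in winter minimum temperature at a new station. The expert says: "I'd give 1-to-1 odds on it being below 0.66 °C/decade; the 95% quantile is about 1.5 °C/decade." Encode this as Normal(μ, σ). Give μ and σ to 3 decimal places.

μ = 0.660, σ = 0.511

The p-quantile of Normal(μ,σ) is μ + z_p·σ, with z_{0.5} = 0 and z_{0.95} = 1.645.
Eliminate σ: μ = (z₂·x₁ − z₁·x₂)/(z₂ − z₁) = (1.645·0.66 − (0)·1.5)/1.645 = 0.660.
Then σ = (x₂ − x₁)/(z₂ − z₁) = (1.5 − 0.66)/1.645 = 0.511.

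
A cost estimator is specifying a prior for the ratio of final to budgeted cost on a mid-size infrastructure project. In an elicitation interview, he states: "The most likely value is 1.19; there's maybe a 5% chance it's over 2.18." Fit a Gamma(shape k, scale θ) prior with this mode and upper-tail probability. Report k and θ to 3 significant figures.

k ≈ 8.6, θ ≈ 0.157

Gamma(k,θ) with k>1 has mode (k−1)θ, so θ = 1.19/(k−1).
Need P(X < 2.18) = 0.95 with θ tied to k this way. Start at k = 2, θ = 1.19: P(X<2.18) ≈ 0.547.
Too low — raise k to concentrate. Iterating converges to k ≈ 8.6.
Then θ = 1.19/(8.6−1) ≈ 0.157.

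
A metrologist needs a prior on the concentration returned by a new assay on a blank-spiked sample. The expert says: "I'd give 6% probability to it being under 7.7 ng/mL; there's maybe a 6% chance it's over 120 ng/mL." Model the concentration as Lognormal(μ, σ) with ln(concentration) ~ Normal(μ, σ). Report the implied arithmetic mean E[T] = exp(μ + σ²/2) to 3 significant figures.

E[T] ≈ 44.9 ng/mL

If T ~ Lognormal(μ,σ) then ln T ~ Normal(μ,σ), so the p-quantile of ln T is μ + z_p·σ.
ln(7.7) = 2.041 and ln(120) = 4.787; z_{0.06} = -1.555, z_{0.94} = 1.555.
σ = (4.787 − 2.041)/(1.555 − (-1.555)) = 0.883.
μ = 2.041 − (-1.555)·0.883 = 3.414.
E[T] = exp(μ + σ²/2) = exp(3.414 + 0.3900) = 44.9 ng/mL.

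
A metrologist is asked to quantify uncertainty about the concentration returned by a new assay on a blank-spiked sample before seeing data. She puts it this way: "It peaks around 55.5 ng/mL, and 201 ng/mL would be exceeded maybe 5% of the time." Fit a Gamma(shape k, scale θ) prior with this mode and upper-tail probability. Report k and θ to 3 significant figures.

k ≈ 2.55, θ ≈ 35.8

Gamma(k,θ) with k>1 has mode (k−1)θ, so θ = 55.5/(k−1).
Need P(X < 201) = 0.95 with θ tied to k this way. Start at k = 2, θ = 55.5: P(X<201) ≈ 0.876.
Too low — raise k to concentrate. Iterating converges to k ≈ 2.55.
Then θ = 55.5/(2.55−1) ≈ 35.8.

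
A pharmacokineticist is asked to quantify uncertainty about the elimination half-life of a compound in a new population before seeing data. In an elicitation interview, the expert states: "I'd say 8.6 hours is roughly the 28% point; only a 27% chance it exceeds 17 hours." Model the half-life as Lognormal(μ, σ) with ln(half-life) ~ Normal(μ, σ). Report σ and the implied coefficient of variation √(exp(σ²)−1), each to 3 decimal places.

σ ≈ 0.570, CV ≈ 0.620

If T ~ Lognormal(μ,σ) then ln T ~ Normal(μ,σ), so the p-quantile of ln T is μ + z_p·σ.
ln(8.6) = 2.152 and ln(17) = 2.833; z_{0.28} = -0.5828, z_{0.73} = 0.6128.
σ = (2.833 − 2.152)/(0.6128 − (-0.5828)) = 0.570.
μ = 2.152 − (-0.5828)·0.570 = 2.484.
CV = √(exp(σ²)−1) = √(exp(0.3248)−1) = 0.620.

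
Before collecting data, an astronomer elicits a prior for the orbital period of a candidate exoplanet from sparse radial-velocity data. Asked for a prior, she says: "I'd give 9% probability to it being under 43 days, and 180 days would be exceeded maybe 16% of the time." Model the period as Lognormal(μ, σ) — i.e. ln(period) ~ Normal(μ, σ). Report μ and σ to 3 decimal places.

If T ~ Lognormal(μ,σ) then ln T ~ Normal(μ,σ), so the p-quantile of ln T is μ + z_p·σ.
ln(43) = 3.761 and ln(180) = 5.193; z_{0.09} = -1.341, z_{0.84} = 0.9945.
σ = (5.193 − 3.761)/(0.9945 − (-1.341)) = 0.613.
μ = 3.761 − (-1.341)·0.613 = 4.583.

μ ≈ 4.583, σ ≈ 0.613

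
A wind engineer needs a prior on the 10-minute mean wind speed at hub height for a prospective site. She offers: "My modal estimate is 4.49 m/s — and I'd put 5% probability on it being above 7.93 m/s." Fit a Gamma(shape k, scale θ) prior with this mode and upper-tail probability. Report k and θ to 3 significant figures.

k ≈ 9.62, θ ≈ 0.521

Gamma(k,θ) with k>1 has mode (k−1)θ, so θ = 4.49/(k−1).
Need P(X < 7.93) = 0.95 with θ tied to k this way. Start at k = 2, θ = 4.49: P(X<7.93) ≈ 0.527.
Too low — raise k to concentrate. Iterating converges to k ≈ 9.62.
Then θ = 4.49/(9.62−1) ≈ 0.521.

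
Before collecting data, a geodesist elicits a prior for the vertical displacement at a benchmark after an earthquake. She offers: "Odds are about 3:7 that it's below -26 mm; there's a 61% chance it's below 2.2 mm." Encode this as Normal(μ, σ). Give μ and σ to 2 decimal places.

μ = -7.60, σ = 35.09

The p-quantile of Normal(μ,σ) is μ + z_p·σ, with z_{0.3} = -0.5244 and z_{0.61} = 0.2793.
Eliminate σ: μ = (z₂·x₁ − z₁·x₂)/(z₂ − z₁) = (0.2793·-26 − (-0.5244)·2.2)/0.8037 = -7.60.
Then σ = (x₂ − x₁)/(z₂ − z₁) = (2.2 − -26)/0.8037 = 35.09.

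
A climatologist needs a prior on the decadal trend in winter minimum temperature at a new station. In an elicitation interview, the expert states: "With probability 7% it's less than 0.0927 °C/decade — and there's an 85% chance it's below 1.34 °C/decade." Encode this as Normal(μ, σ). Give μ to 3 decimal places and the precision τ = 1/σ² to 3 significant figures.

For Normal(μ,σ), the p-quantile is μ + z_p·σ. Here z_{0.07} = -1.476, z_{0.85} = 1.036.
So 0.0927 = μ − 1.476σ and 1.34 = μ + 1.036σ.
Subtracting: σ = (1.34 − 0.0927)/(1.036 − (-1.476)) = 0.496.
Then μ = 0.0927 − (-1.476)·0.496 = 0.825.
Precision τ = 1/σ² = 1/0.4965² = 4.06.

μ = 0.825, τ = 4.06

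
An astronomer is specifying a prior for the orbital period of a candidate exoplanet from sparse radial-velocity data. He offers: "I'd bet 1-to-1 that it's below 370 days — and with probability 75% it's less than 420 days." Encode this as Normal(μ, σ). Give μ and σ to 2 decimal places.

μ = 370.00, σ = 74.13

For Normal(μ,σ), the p-quantile is μ + z_p·σ. Here z_{0.5} = 0, z_{0.75} = 0.6745.
So 370 = μ + 0σ and 420 = μ + 0.6745σ.
Subtracting: σ = (420 − 370)/(0.6745 − (0)) = 74.13.
Then μ = 370 − (0)·74.13 = 370.00.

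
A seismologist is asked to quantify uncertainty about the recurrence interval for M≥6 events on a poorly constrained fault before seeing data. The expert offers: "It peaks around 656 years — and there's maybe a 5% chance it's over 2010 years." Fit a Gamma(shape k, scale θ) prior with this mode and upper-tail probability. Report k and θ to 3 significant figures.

Gamma(k,θ) with k>1 has mode (k−1)θ, so θ = 656/(k−1).
Need P(X < 2010) = 0.95 with θ tied to k this way. Start at k = 2, θ = 656: P(X<2010) ≈ 0.810.
Too low — raise k to concentrate. Iterating converges to k ≈ 3.11.
Then θ = 656/(3.11−1) ≈ 311.

k ≈ 3.11, θ ≈ 311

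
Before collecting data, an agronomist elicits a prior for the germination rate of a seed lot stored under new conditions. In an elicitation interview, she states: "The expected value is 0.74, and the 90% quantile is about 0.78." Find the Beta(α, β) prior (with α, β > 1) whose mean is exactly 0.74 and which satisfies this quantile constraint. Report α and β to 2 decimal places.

α ≈ 141.77, β ≈ 49.81

With mean 0.74 fixed, write α = 0.74s, β = 0.26s where s = α+β.
Need P(θ < 0.78) = 0.9 under Beta(0.74s, 0.26s). Normal approximation: (q−m)/√(m(1−m)/s) ≈ z_{0.9} = 1.28, so s ≈ 0.74·0.26·(1.28)²/(0.78−0.74)² = 197.5.
At s = 197.5: P(θ<0.78) ≈ 0.904. Adjusting to match 0.9 gives s ≈ 191.58.
So α = 0.74·191.58 ≈ 141.77, β = 0.26·191.58 ≈ 49.81.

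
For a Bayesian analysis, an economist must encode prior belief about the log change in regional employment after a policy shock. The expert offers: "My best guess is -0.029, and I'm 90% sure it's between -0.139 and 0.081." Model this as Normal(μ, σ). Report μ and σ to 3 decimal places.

μ = -0.029, σ = 0.067

A symmetric 90% interval runs μ ± z·σ with z = 1.645.
Half-width = 0.11, so σ = 0.11/1.645 = 0.067.
μ is the stated best guess, -0.029.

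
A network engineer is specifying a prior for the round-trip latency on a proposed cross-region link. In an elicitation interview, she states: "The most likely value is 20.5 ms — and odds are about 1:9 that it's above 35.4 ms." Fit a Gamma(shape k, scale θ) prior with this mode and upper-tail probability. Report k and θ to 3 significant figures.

Gamma(k,θ) with k>1 has mode (k−1)θ, so θ = 20.5/(k−1).
Need P(X < 35.4) = 0.9 with θ tied to k this way. Start at k = 2, θ = 20.5: P(X<35.4) ≈ 0.515.
Too low — raise k to concentrate. Iterating converges to k ≈ 7.35.
Then θ = 20.5/(7.35−1) ≈ 3.23.

k ≈ 7.35, θ ≈ 3.23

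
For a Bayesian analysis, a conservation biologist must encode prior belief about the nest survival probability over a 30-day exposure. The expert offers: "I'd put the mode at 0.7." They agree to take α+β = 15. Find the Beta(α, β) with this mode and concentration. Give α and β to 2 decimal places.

α = 10.10, β = 4.90

For α,β > 1 the Beta mode is (α−1)/(α+β−2). With α+β = 15, the mode is (α−1)/13.
Set (α−1)/13 = 0.7 → α = 1 + 0.7·13 = 10.10.
β = 15 − α = 4.90.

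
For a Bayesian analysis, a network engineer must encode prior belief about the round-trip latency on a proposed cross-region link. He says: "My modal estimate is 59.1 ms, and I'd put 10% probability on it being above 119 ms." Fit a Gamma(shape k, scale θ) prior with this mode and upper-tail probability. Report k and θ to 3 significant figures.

k ≈ 4.92, θ ≈ 15.1

Gamma(k,θ) with k>1 has mode (k−1)θ, so θ = 59.1/(k−1).
Need P(X < 119) = 0.9 with θ tied to k this way. Start at k = 2, θ = 59.1: P(X<119) ≈ 0.598.
Too low — raise k to concentrate. Iterating converges to k ≈ 4.92.
Then θ = 59.1/(4.92−1) ≈ 15.1.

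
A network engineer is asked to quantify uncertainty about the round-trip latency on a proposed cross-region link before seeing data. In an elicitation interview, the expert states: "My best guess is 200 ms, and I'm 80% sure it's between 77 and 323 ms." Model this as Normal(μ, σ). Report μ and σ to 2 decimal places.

μ = 200.00, σ = 95.98

A symmetric 80% interval runs μ ± z·σ with z = 1.282.
Half-width = 123, so σ = 123/1.282 = 95.98.
μ is the stated best guess, 200.00.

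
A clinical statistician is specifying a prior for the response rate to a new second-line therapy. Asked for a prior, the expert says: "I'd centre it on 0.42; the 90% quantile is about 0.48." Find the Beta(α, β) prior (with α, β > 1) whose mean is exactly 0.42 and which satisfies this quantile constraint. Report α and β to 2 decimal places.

α ≈ 47.01, β ≈ 64.92

With mean 0.42 fixed, write α = 0.42s, β = 0.58s where s = α+β.
Need P(θ < 0.48) = 0.9 under Beta(0.42s, 0.58s). Normal approximation: (q−m)/√(m(1−m)/s) ≈ z_{0.9} = 1.28, so s ≈ 0.42·0.58·(1.28)²/(0.48−0.42)² = 111.1.
At s = 111.1: P(θ<0.48) ≈ 0.899. Adjusting to match 0.9 gives s ≈ 111.93.
So α = 0.42·111.93 ≈ 47.01, β = 0.58·111.93 ≈ 64.92.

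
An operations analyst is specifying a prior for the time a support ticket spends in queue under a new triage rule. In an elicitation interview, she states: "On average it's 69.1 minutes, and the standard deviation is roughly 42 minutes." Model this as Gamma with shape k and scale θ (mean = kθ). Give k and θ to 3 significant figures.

k ≈ 2.71, θ ≈ 25.5

For Gamma(k, scale θ): mean = kθ, variance = kθ², so CV = 1/√k.
CV = SD/mean = 42/69.1 = 0.6078, hence k = 1/CV² = 2.71.
Then θ = mean/k = 69.1/2.71 = 25.5.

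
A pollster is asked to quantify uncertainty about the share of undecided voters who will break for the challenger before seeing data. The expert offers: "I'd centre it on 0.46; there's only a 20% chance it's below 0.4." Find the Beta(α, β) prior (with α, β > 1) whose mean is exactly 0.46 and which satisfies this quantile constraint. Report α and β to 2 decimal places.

α ≈ 22.66, β ≈ 26.60

With mean 0.46 fixed, write α = 0.46s, β = 0.54s where s = α+β.
Need P(θ < 0.4) = 0.2 under Beta(0.46s, 0.54s). Normal approximation: (q−m)/√(m(1−m)/s) ≈ z_{0.2} = -0.842, so s ≈ 0.46·0.54·(-0.842)²/(0.4−0.46)² = 48.9.
At s = 48.9: P(θ<0.4) ≈ 0.201. Adjusting to match 0.2 gives s ≈ 49.26.
So α = 0.46·49.26 ≈ 22.66, β = 0.54·49.26 ≈ 26.60.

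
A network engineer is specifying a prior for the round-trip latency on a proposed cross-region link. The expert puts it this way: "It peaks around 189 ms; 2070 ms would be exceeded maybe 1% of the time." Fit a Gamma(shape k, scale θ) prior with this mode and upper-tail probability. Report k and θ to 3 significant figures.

Gamma(k,θ) with k>1 has mode (k−1)θ, so θ = 189/(k−1).
Need P(X < 2070) = 0.99 with θ tied to k this way. Start at k = 2, θ = 189: P(X<2070) ≈ 1.000.
Too high — lower k to spread out. Iterating converges to k ≈ 1.52.
Then θ = 189/(1.52−1) ≈ 362.

k ≈ 1.52, θ ≈ 362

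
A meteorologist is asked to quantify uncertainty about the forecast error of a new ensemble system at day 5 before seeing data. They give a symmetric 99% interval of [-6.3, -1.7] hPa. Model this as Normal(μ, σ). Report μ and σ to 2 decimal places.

μ = -4.00, σ = 0.89

A symmetric 99% interval runs μ ± z·σ with z = 2.576.
Half-width = 2.3, so σ = 2.3/2.576 = 0.89.
μ is the interval midpoint, -4.00.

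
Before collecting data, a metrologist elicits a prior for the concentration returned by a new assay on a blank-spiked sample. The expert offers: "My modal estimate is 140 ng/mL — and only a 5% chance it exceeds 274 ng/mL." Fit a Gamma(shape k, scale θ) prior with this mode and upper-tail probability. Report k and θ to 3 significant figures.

Gamma(k,θ) with k>1 has mode (k−1)θ, so θ = 140/(k−1).
Need P(X < 274) = 0.95 with θ tied to k this way. Start at k = 2, θ = 140: P(X<274) ≈ 0.582.
Too low — raise k to concentrate. Iterating converges to k ≈ 7.15.
Then θ = 140/(7.15−1) ≈ 22.7.

k ≈ 7.15, θ ≈ 22.7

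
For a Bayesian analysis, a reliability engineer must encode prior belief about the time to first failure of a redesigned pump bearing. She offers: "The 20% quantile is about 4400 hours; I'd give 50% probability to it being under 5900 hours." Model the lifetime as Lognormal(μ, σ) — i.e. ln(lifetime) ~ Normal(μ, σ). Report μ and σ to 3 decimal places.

μ ≈ 8.683, σ ≈ 0.349

If T ~ Lognormal(μ,σ) then ln T ~ Normal(μ,σ), so the p-quantile of ln T is μ + z_p·σ.
ln(4400) = 8.389 and ln(5900) = 8.683; z_{0.2} = -0.8416, z_{0.5} = 0.
σ = (8.683 − 8.389)/(0 − (-0.8416)) = 0.349.
μ = 8.389 − (-0.8416)·0.349 = 8.683.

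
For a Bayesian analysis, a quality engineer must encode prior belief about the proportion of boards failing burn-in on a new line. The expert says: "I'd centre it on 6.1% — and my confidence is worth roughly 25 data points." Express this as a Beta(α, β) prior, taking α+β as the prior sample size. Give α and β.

Under the effective-sample-size interpretation, Beta(α, β) has prior mean α/(α+β) and prior sample size α+β.
So α+β = 25 and α/(α+β) = 0.061, giving α = 0.061·25 = 1.525 and β = 25 − 1.525 = 23.475.

α = 1.525, β = 23.475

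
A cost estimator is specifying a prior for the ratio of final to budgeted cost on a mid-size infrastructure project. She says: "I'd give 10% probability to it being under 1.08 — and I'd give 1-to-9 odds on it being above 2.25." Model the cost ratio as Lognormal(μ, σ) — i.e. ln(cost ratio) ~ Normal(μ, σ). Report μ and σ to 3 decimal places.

If T ~ Lognormal(μ,σ) then ln T ~ Normal(μ,σ), so the p-quantile of ln T is μ + z_p·σ.
ln(1.08) = 0.07696 and ln(2.25) = 0.8109; z_{0.1} = -1.282, z_{0.9} = 1.282.
σ = (0.8109 − 0.07696)/(1.282 − (-1.282)) = 0.286.
μ = 0.07696 − (-1.282)·0.286 = 0.444.

μ ≈ 0.444, σ ≈ 0.286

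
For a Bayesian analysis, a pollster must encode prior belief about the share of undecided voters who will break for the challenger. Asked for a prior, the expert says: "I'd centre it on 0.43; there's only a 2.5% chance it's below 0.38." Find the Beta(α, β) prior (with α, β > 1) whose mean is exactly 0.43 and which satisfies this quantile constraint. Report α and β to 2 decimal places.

α ≈ 159.03, β ≈ 210.80

With mean 0.43 fixed, write α = 0.43s, β = 0.57s where s = α+β.
Need P(θ < 0.38) = 0.025 under Beta(0.43s, 0.57s). Normal approximation: (q−m)/√(m(1−m)/s) ≈ z_{0.025} = -1.96, so s ≈ 0.43·0.57·(-1.96)²/(0.38−0.43)² = 376.6.
At s = 376.6: P(θ<0.38) ≈ 0.024. Adjusting to match 0.025 gives s ≈ 369.83.
So α = 0.43·369.83 ≈ 159.03, β = 0.57·369.83 ≈ 210.80.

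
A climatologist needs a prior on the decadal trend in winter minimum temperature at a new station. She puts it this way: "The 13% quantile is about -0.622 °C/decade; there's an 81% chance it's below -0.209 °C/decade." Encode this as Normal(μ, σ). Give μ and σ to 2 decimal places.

For Normal(μ,σ), the p-quantile is μ + z_p·σ. Here z_{0.13} = -1.126, z_{0.81} = 0.8779.
So -0.622 = μ − 1.126σ and -0.209 = μ + 0.8779σ.
Subtracting: σ = (-0.209 − -0.622)/(0.8779 − (-1.126)) = 0.21.
Then μ = -0.622 − (-1.126)·0.21 = -0.39.

μ = -0.39, σ = 0.21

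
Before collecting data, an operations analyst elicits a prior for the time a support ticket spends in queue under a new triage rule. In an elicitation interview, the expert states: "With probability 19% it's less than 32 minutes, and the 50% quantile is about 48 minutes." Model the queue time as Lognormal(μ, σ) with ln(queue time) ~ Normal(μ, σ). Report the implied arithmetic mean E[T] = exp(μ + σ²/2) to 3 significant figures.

E[T] ≈ 53.4 minutes

If T ~ Lognormal(μ,σ) then ln T ~ Normal(μ,σ), so the p-quantile of ln T is μ + z_p·σ.
ln(32) = 3.466 and ln(48) = 3.871; z_{0.19} = -0.8779, z_{0.5} = 0.
σ = (3.871 − 3.466)/(0 − (-0.8779)) = 0.462.
μ = 3.466 − (-0.8779)·0.462 = 3.871.
E[T] = exp(μ + σ²/2) = exp(3.871 + 0.1067) = 53.4 minutes.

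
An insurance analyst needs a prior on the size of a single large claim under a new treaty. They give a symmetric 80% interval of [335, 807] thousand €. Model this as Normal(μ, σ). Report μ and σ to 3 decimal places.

μ = 571.000, σ = 184.152

A symmetric 80% interval runs μ ± z·σ with z = 1.282.
Half-width = 236, so σ = 236/1.282 = 184.152.
μ is the interval midpoint, 571.000.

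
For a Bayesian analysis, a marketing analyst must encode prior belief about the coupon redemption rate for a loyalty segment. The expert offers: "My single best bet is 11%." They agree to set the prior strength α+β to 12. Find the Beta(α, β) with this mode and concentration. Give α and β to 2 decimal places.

α = 2.10, β = 9.90

For α,β > 1 the Beta mode is (α−1)/(α+β−2). With α+β = 12, the mode is (α−1)/10.
Set (α−1)/10 = 0.11 → α = 1 + 0.11·10 = 2.10.
β = 12 − α = 9.90.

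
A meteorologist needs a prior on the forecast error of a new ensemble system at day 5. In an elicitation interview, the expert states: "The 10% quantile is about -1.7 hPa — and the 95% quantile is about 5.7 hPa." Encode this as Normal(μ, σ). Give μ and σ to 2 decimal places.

For Normal(μ,σ), the p-quantile is μ + z_p·σ. Here z_{0.1} = -1.282, z_{0.95} = 1.645.
So -1.7 = μ − 1.282σ and 5.7 = μ + 1.645σ.
Subtracting: σ = (5.7 − -1.7)/(1.645 − (-1.282)) = 2.53.
Then μ = -1.7 − (-1.282)·2.53 = 1.54.

μ = 1.54, σ = 2.53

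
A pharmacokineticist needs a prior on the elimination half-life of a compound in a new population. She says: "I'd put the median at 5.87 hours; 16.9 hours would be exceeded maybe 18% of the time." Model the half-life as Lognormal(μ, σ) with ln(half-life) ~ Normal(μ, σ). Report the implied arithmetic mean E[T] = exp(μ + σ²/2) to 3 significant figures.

If T ~ Lognormal(μ,σ) then ln T ~ Normal(μ,σ), so the p-quantile of ln T is μ + z_p·σ.
ln(5.87) = 1.77 and ln(16.9) = 2.827; z_{0.5} = 0, z_{0.82} = 0.9154.
σ = (2.827 − 1.77)/(0.9154 − (0)) = 1.155.
μ = 1.77 − (0)·1.155 = 1.770.
E[T] = exp(μ + σ²/2) = exp(1.770 + 0.6673) = 11.4 hours.

E[T] ≈ 11.4 hours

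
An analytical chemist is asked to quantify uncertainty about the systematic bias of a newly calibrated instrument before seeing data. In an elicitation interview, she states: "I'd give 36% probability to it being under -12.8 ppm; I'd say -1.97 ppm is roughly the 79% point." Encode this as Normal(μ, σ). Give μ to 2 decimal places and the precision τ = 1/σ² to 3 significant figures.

μ = -9.47, τ = 0.0116

For Normal(μ,σ), the p-quantile is μ + z_p·σ. Here z_{0.36} = -0.3585, z_{0.79} = 0.8064.
So -12.8 = μ − 0.3585σ and -1.97 = μ + 0.8064σ.
Subtracting: σ = (-1.97 − -12.8)/(0.8064 − (-0.3585)) = 9.30.
Then μ = -12.8 − (-0.3585)·9.30 = -9.47.
Precision τ = 1/σ² = 1/9.297² = 0.0116.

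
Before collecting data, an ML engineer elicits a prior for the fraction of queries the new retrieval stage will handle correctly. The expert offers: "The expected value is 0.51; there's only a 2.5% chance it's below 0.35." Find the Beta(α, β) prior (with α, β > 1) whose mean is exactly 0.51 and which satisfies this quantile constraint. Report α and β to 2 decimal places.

With mean 0.51 fixed, write α = 0.51s, β = 0.49s where s = α+β.
Need P(θ < 0.35) = 0.025 under Beta(0.51s, 0.49s). Normal approximation: (q−m)/√(m(1−m)/s) ≈ z_{0.025} = -1.96, so s ≈ 0.51·0.49·(-1.96)²/(0.35−0.51)² = 37.5.
At s = 37.5: P(θ<0.35) ≈ 0.023. Adjusting to match 0.025 gives s ≈ 36.28.
So α = 0.51·36.28 ≈ 18.50, β = 0.49·36.28 ≈ 17.78.

α ≈ 18.50, β ≈ 17.78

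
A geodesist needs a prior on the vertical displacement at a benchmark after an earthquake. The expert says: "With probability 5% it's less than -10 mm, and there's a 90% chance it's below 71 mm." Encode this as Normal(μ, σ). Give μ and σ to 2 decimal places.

μ = 35.53, σ = 27.68

For Normal(μ,σ), the p-quantile is μ + z_p·σ. Here z_{0.05} = -1.645, z_{0.9} = 1.282.
So -10 = μ − 1.645σ and 71 = μ + 1.282σ.
Subtracting: σ = (71 − -10)/(1.282 − (-1.645)) = 27.68.
Then μ = -10 − (-1.645)·27.68 = 35.53.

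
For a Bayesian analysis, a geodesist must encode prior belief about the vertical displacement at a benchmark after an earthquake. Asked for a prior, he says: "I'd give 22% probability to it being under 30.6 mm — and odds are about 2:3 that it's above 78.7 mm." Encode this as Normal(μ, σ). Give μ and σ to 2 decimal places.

μ = 66.82, σ = 46.90

For Normal(μ,σ), the p-quantile is μ + z_p·σ. Here z_{0.22} = -0.7722, z_{0.6} = 0.2533.
So 30.6 = μ − 0.7722σ and 78.7 = μ + 0.2533σ.
Subtracting: σ = (78.7 − 30.6)/(0.2533 − (-0.7722)) = 46.90.
Then μ = 30.6 − (-0.7722)·46.90 = 66.82.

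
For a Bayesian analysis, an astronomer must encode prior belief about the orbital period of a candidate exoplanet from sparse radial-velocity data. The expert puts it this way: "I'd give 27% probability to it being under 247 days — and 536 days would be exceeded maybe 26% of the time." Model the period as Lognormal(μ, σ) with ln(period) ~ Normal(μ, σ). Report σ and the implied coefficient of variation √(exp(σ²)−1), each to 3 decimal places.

If T ~ Lognormal(μ,σ) then ln T ~ Normal(μ,σ), so the p-quantile of ln T is μ + z_p·σ.
ln(247) = 5.509 and ln(536) = 6.284; z_{0.27} = -0.6128, z_{0.74} = 0.6433.
σ = (6.284 − 5.509)/(0.6433 − (-0.6128)) = 0.617.
μ = 5.509 − (-0.6128)·0.617 = 5.887.
CV = √(exp(σ²)−1) = √(exp(0.3804)−1) = 0.680.

σ ≈ 0.617, CV ≈ 0.680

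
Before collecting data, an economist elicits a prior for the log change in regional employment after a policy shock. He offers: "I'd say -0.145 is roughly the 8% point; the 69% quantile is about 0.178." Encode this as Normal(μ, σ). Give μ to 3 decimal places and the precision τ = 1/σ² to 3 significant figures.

μ = 0.094, τ = 34.6

The p-quantile of Normal(μ,σ) is μ + z_p·σ, with z_{0.08} = -1.405 and z_{0.69} = 0.4959.
Eliminate σ: μ = (z₂·x₁ − z₁·x₂)/(z₂ − z₁) = (0.4959·-0.145 − (-1.405)·0.178)/1.901 = 0.094.
Then σ = (x₂ − x₁)/(z₂ − z₁) = (0.178 − -0.145)/1.901 = 0.170.
Precision τ = 1/σ² = 1/0.1699² = 34.6.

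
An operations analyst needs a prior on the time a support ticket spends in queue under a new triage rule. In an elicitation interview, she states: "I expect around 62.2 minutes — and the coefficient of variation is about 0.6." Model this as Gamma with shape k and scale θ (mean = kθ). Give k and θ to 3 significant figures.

For Gamma(k, scale θ): mean = kθ, variance = kθ², so CV = 1/√k.
CV = 0.6, hence k = 1/CV² = 2.78.
Then θ = mean/k = 62.2/2.78 = 22.4.

k ≈ 2.78, θ ≈ 22.4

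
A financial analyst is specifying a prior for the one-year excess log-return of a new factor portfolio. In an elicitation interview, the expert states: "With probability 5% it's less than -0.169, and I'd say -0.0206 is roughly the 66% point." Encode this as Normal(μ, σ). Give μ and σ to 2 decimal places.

μ = -0.05, σ = 0.07

The p-quantile of Normal(μ,σ) is μ + z_p·σ, with z_{0.05} = -1.645 and z_{0.66} = 0.4125.
Eliminate σ: μ = (z₂·x₁ − z₁·x₂)/(z₂ − z₁) = (0.4125·-0.169 − (-1.645)·-0.0206)/2.057 = -0.05.
Then σ = (x₂ − x₁)/(z₂ − z₁) = (-0.0206 − -0.169)/2.057 = 0.07.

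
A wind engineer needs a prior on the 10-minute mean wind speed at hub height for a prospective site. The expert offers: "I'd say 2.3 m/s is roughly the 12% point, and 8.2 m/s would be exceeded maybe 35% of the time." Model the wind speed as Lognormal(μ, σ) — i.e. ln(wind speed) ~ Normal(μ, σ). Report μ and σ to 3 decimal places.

μ ≈ 1.790, σ ≈ 0.815

If T ~ Lognormal(μ,σ) then ln T ~ Normal(μ,σ), so the p-quantile of ln T is μ + z_p·σ.
ln(2.3) = 0.8329 and ln(8.2) = 2.104; z_{0.12} = -1.175, z_{0.65} = 0.3853.
σ = (2.104 − 0.8329)/(0.3853 − (-1.175)) = 0.815.
μ = 0.8329 − (-1.175)·0.815 = 1.790.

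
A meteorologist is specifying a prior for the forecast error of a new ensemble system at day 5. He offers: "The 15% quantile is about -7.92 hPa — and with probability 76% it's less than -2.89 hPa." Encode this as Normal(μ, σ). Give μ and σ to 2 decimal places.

The p-quantile of Normal(μ,σ) is μ + z_p·σ, with z_{0.15} = -1.036 and z_{0.76} = 0.7063.
Eliminate σ: μ = (z₂·x₁ − z₁·x₂)/(z₂ − z₁) = (0.7063·-7.92 − (-1.036)·-2.89)/1.743 = -4.93.
Then σ = (x₂ − x₁)/(z₂ − z₁) = (-2.89 − -7.92)/1.743 = 2.89.

μ = -4.93, σ = 2.89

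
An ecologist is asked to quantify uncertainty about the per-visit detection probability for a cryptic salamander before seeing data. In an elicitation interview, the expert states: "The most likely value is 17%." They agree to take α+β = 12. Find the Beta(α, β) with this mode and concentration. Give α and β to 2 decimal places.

α = 2.70, β = 9.30

For α,β > 1 the Beta mode is (α−1)/(α+β−2). With α+β = 12, the mode is (α−1)/10.
Set (α−1)/10 = 0.17 → α = 1 + 0.17·10 = 2.70.
β = 12 − α = 9.30.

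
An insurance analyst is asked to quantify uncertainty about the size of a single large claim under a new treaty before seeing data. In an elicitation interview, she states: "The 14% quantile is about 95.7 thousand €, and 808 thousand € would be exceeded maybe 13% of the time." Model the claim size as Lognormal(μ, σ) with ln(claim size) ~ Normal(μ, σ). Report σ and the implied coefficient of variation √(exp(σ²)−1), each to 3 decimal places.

σ ≈ 0.967, CV ≈ 1.243

If T ~ Lognormal(μ,σ) then ln T ~ Normal(μ,σ), so the p-quantile of ln T is μ + z_p·σ.
ln(95.7) = 4.561 and ln(808) = 6.695; z_{0.14} = -1.08, z_{0.87} = 1.126.
σ = (6.695 − 4.561)/(1.126 − (-1.08)) = 0.967.
μ = 4.561 − (-1.08)·0.967 = 5.606.
CV = √(exp(σ²)−1) = √(exp(0.9346)−1) = 1.243.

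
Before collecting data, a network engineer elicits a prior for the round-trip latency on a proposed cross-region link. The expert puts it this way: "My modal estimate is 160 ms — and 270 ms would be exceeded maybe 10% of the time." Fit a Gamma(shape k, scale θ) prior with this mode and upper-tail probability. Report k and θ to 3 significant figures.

Gamma(k,θ) with k>1 has mode (k−1)θ, so θ = 160/(k−1).
Need P(X < 270) = 0.9 with θ tied to k this way. Start at k = 2, θ = 160: P(X<270) ≈ 0.503.
Too low — raise k to concentrate. Iterating converges to k ≈ 7.91.
Then θ = 160/(7.91−1) ≈ 23.2.

k ≈ 7.91, θ ≈ 23.2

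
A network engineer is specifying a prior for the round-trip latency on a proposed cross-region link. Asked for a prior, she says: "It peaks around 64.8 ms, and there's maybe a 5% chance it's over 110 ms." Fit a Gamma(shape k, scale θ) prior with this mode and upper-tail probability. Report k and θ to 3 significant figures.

Gamma(k,θ) with k>1 has mode (k−1)θ, so θ = 64.8/(k−1).
Need P(X < 110) = 0.95 with θ tied to k this way. Start at k = 2, θ = 64.8: P(X<110) ≈ 0.506.
Too low — raise k to concentrate. Iterating converges to k ≈ 11.
Then θ = 64.8/(11−1) ≈ 6.5.

k ≈ 11, θ ≈ 6.5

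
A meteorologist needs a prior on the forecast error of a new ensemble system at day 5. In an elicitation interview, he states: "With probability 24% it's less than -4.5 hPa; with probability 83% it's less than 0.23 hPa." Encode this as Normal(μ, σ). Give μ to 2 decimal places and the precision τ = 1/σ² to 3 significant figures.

μ = -2.49, τ = 0.123

For Normal(μ,σ), the p-quantile is μ + z_p·σ. Here z_{0.24} = -0.7063, z_{0.83} = 0.9542.
So -4.5 = μ − 0.7063σ and 0.23 = μ + 0.9542σ.
Subtracting: σ = (0.23 − -4.5)/(0.9542 − (-0.7063)) = 2.85.
Then μ = -4.5 − (-0.7063)·2.85 = -2.49.
Precision τ = 1/σ² = 1/2.849² = 0.123.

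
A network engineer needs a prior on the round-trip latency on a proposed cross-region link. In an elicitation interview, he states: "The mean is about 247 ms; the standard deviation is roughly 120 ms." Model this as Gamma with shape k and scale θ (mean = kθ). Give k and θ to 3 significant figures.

k ≈ 4.24, θ ≈ 58.3

For Gamma(k, scale θ): mean = kθ, variance = kθ², so CV = 1/√k.
CV = SD/mean = 120/247 = 0.4858, hence k = 1/CV² = 4.24.
Then θ = mean/k = 247/4.24 = 58.3.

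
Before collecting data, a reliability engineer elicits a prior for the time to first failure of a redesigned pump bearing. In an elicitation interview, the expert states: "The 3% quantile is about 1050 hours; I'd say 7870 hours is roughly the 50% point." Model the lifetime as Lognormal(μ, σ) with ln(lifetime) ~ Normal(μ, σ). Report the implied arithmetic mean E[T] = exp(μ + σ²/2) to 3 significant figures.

If T ~ Lognormal(μ,σ) then ln T ~ Normal(μ,σ), so the p-quantile of ln T is μ + z_p·σ.
ln(1050) = 6.957 and ln(7870) = 8.971; z_{0.03} = -1.881, z_{0.5} = 0.
σ = (8.971 − 6.957)/(0 − (-1.881)) = 1.071.
μ = 6.957 − (-1.881)·1.071 = 8.971.
E[T] = exp(μ + σ²/2) = exp(8.971 + 0.5735) = 14000 hours.

E[T] ≈ 14000 hours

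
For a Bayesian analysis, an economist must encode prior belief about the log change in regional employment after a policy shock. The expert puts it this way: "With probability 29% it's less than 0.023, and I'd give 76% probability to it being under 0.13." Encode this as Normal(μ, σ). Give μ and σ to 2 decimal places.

The p-quantile of Normal(μ,σ) is μ + z_p·σ, with z_{0.29} = -0.5534 and z_{0.76} = 0.7063.
Eliminate σ: μ = (z₂·x₁ − z₁·x₂)/(z₂ − z₁) = (0.7063·0.023 − (-0.5534)·0.13)/1.26 = 0.07.
Then σ = (x₂ − x₁)/(z₂ − z₁) = (0.13 − 0.023)/1.26 = 0.08.

μ = 0.07, σ = 0.08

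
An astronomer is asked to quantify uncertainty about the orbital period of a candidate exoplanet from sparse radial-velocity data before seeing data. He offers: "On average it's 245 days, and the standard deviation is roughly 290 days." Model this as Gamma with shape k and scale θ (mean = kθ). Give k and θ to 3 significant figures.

For Gamma(k, scale θ): mean = kθ, variance = kθ², so CV = 1/√k.
CV = SD/mean = 290/245 = 1.184, hence k = 1/CV² = 0.714.
Then θ = mean/k = 245/0.714 = 343.

k ≈ 0.714, θ ≈ 343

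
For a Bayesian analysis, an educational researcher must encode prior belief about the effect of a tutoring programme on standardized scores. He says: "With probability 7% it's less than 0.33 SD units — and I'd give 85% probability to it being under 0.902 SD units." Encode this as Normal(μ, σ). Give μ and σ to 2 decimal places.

μ = 0.67, σ = 0.23

The p-quantile of Normal(μ,σ) is μ + z_p·σ, with z_{0.07} = -1.476 and z_{0.85} = 1.036.
Eliminate σ: μ = (z₂·x₁ − z₁·x₂)/(z₂ − z₁) = (1.036·0.33 − (-1.476)·0.902)/2.512 = 0.67.
Then σ = (x₂ − x₁)/(z₂ − z₁) = (0.902 − 0.33)/2.512 = 0.23.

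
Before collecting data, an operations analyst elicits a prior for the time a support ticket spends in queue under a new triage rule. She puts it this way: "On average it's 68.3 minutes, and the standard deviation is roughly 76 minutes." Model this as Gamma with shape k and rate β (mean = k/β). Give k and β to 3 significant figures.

For Gamma(k, rate β): mean = k/β, variance = k/β², so CV = 1/√k.
CV = SD/mean = 76/68.3 = 1.113, hence k = 1/CV² = 0.808.
Then β = k/mean = 0.808/68.3 = 0.0118.

k ≈ 0.808, β ≈ 0.0118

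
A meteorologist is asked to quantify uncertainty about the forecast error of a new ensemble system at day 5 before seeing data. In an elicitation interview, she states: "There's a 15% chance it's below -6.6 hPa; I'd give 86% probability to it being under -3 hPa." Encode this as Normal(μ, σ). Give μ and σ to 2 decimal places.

μ = -4.84, σ = 1.70

For Normal(μ,σ), the p-quantile is μ + z_p·σ. Here z_{0.15} = -1.036, z_{0.86} = 1.08.
So -6.6 = μ − 1.036σ and -3 = μ + 1.08σ.
Subtracting: σ = (-3 − -6.6)/(1.08 − (-1.036)) = 1.70.
Then μ = -6.6 − (-1.036)·1.70 = -4.84.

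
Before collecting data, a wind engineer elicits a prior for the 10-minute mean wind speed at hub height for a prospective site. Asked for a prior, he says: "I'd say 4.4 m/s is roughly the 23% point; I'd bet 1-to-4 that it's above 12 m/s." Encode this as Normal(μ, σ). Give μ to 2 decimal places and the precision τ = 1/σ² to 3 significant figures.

μ = 7.95, τ = 0.0432

For Normal(μ,σ), the p-quantile is μ + z_p·σ. Here z_{0.23} = -0.7388, z_{0.8} = 0.8416.
So 4.4 = μ − 0.7388σ and 12 = μ + 0.8416σ.
Subtracting: σ = (12 − 4.4)/(0.8416 − (-0.7388)) = 4.81.
Then μ = 4.4 − (-0.7388)·4.81 = 7.95.
Precision τ = 1/σ² = 1/4.809² = 0.0432.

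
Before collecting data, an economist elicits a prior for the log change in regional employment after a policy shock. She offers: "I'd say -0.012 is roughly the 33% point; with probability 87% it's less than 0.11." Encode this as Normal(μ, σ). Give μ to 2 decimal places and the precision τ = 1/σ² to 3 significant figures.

The p-quantile of Normal(μ,σ) is μ + z_p·σ, with z_{0.33} = -0.4399 and z_{0.87} = 1.126.
Eliminate σ: μ = (z₂·x₁ − z₁·x₂)/(z₂ − z₁) = (1.126·-0.012 − (-0.4399)·0.11)/1.566 = 0.02.
Then σ = (x₂ − x₁)/(z₂ − z₁) = (0.11 − -0.012)/1.566 = 0.08.
Precision τ = 1/σ² = 1/0.07789² = 165.

μ = 0.02, τ = 165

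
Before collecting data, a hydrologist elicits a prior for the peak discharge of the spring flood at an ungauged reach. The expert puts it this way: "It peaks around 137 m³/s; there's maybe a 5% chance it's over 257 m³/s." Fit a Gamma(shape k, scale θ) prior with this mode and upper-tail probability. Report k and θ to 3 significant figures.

Gamma(k,θ) with k>1 has mode (k−1)θ, so θ = 137/(k−1).
Need P(X < 257) = 0.95 with θ tied to k this way. Start at k = 2, θ = 137: P(X<257) ≈ 0.559.
Too low — raise k to concentrate. Iterating converges to k ≈ 8.03.
Then θ = 137/(8.03−1) ≈ 19.5.

k ≈ 8.03, θ ≈ 19.5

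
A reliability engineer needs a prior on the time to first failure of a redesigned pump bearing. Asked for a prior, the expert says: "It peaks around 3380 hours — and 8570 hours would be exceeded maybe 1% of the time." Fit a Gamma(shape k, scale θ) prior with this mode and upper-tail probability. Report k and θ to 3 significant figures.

Gamma(k,θ) with k>1 has mode (k−1)θ, so θ = 3380/(k−1).
Need P(X < 8570) = 0.99 with θ tied to k this way. Start at k = 2, θ = 3380: P(X<8570) ≈ 0.720.
Too low — raise k to concentrate. Iterating converges to k ≈ 6.41.
Then θ = 3380/(6.41−1) ≈ 625.

k ≈ 6.41, θ ≈ 625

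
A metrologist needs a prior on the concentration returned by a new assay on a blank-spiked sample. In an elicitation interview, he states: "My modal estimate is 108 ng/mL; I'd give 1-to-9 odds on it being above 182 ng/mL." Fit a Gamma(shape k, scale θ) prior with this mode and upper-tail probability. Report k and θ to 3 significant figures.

k ≈ 7.94, θ ≈ 15.6

Gamma(k,θ) with k>1 has mode (k−1)θ, so θ = 108/(k−1).
Need P(X < 182) = 0.9 with θ tied to k this way. Start at k = 2, θ = 108: P(X<182) ≈ 0.502.
Too low — raise k to concentrate. Iterating converges to k ≈ 7.94.
Then θ = 108/(7.94−1) ≈ 15.6.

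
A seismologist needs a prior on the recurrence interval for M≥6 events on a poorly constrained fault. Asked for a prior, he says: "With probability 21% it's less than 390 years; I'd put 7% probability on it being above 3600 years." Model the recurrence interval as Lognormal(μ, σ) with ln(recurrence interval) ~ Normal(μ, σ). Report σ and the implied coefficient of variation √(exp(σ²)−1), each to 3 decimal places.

σ ≈ 0.974, CV ≈ 1.258

If T ~ Lognormal(μ,σ) then ln T ~ Normal(μ,σ), so the p-quantile of ln T is μ + z_p·σ.
ln(390) = 5.966 and ln(3600) = 8.189; z_{0.21} = -0.8064, z_{0.93} = 1.476.
σ = (8.189 − 5.966)/(1.476 − (-0.8064)) = 0.974.
μ = 5.966 − (-0.8064)·0.974 = 6.751.
CV = √(exp(σ²)−1) = √(exp(0.9484)−1) = 1.258.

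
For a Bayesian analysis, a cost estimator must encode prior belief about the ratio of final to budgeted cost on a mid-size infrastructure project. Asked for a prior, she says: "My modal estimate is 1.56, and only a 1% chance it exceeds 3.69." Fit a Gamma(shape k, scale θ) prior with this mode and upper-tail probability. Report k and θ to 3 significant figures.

Gamma(k,θ) with k>1 has mode (k−1)θ, so θ = 1.56/(k−1).
Need P(X < 3.69) = 0.99 with θ tied to k this way. Start at k = 2, θ = 1.56: P(X<3.69) ≈ 0.684.
Too low — raise k to concentrate. Iterating converges to k ≈ 7.41.
Then θ = 1.56/(7.41−1) ≈ 0.243.

k ≈ 7.41, θ ≈ 0.243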